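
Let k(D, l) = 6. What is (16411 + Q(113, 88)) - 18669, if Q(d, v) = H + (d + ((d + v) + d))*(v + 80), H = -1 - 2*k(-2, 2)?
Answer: 69465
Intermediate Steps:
H = -13 (H = -1 - 2*6 = -1 - 12 = -13)
Q(d, v) = -13 + (80 + v)*(v + 3*d) (Q(d, v) = -13 + (d + ((d + v) + d))*(v + 80) = -13 + (d + (v + 2*d))*(80 + v) = -13 + (v + 3*d)*(80 + v) = -13 + (80 + v)*(v + 3*d))
(16411 + Q(113, 88)) - 18669 = (16411 + (-13 + 88² + 80*88 + 240*113 + 3*113*88)) - 18669 = (16411 + (-13 + 7744 + 7040 + 27120 + 29832)) - 18669 = (16411 + 71723) - 18669 = 88134 - 18669 = 69465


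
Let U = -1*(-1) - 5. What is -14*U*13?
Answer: 728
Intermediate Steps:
U = -4 (U = 1 - 5 = -4)
-14*U*13 = -14*(-4)*13 = 56*13 = 728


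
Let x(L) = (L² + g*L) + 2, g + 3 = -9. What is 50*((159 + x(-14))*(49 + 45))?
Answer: 2467500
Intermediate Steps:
g = -12 (g = -3 - 9 = -12)
x(L) = 2 + L² - 12*L (x(L) = (L² - 12*L) + 2 = 2 + L² - 12*L)
50*((159 + x(-14))*(49 + 45)) = 50*((159 + (2 + (-14)² - 12*(-14)))*(49 + 45)) = 50*((159 + (2 + 196 + 168))*94) = 50*((159 + 366)*94) = 50*(525*94) = 50*49350 = 2467500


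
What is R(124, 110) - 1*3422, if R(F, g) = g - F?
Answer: -3436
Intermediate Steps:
R(124, 110) - 1*3422 = (110 - 1*124) - 1*3422 = (110 - 124) - 3422 = -14 - 3422 = -3436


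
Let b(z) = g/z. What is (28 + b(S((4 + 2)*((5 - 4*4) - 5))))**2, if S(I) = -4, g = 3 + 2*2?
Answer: 11025/16 ≈ 689.06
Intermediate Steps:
g = 7 (g = 3 + 4 = 7)
b(z) = 7/z
(28 + b(S((4 + 2)*((5 - 4*4) - 5))))**2 = (28 + 7/(-4))**2 = (28 + 7*(-1/4))**2 = (28 - 7/4)**2 = (105/4)**2 = 11025/16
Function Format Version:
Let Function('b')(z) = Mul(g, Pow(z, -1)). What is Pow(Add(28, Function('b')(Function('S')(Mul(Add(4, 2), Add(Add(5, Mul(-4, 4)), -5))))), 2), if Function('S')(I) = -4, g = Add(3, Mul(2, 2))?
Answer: Rational(11025, 16) ≈ 689.06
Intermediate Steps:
g = 7 (g = Add(3, 4) = 7)
Function('b')(z) = Mul(7, Pow(z, -1))
Pow(Add(28, Function('b')(Function('S')(Mul(Add(4, 2), Add(Add(5, Mul(-4, 4)), -5))))), 2) = Pow(Add(28, Mul(7, Pow(-4, -1))), 2) = Pow(Add(28, Mul(7, Rational(-1, 4))), 2) = Pow(Add(28, Rational(-7, 4)), 2) = Pow(Rational(105, 4), 2) = Rational(11025, 16)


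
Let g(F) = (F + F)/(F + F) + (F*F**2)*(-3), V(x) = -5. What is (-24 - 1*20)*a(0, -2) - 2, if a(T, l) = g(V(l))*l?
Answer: 33086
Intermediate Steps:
g(F) = 1 - 3*F**3 (g(F) = (2*F)/((2*F)) + F**3*(-3) = (2*F)*(1/(2*F)) - 3*F**3 = 1 - 3*F**3)
a(T, l) = 376*l (a(T, l) = (1 - 3*(-5)**3)*l = (1 - 3*(-125))*l = (1 + 375)*l = 376*l)
(-24 - 1*20)*a(0, -2) - 2 = (-24 - 1*20)*(376*(-2)) - 2 = (-24 - 20)*(-752) - 2 = -44*(-752) - 2 = 33088 - 2 = 33086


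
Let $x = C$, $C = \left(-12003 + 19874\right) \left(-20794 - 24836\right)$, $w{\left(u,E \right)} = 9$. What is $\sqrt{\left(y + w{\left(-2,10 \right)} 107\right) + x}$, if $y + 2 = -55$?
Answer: $2 i \sqrt{89788206} \approx 18951.0 i$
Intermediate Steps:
$y = -57$ ($y = -2 - 55 = -57$)
$C = -359153730$ ($C = 7871 \left(-45630\right) = -359153730$)
$x = -359153730$
$\sqrt{\left(y + w{\left(-2,10 \right)} 107\right) + x} = \sqrt{\left(-57 + 9 \cdot 107\right) - 359153730} = \sqrt{\left(-57 + 963\right) - 359153730} = \sqrt{906 - 359153730} = \sqrt{-359152824} = 2 i \sqrt{89788206}$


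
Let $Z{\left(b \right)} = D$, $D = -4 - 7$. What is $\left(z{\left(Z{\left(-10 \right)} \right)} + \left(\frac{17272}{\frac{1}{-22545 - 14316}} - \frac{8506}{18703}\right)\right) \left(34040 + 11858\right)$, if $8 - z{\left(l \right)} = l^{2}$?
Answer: $- \frac{546531068480570058}{18703} \approx -2.9222 \cdot 10^{13}$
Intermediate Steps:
$D = -11$ ($D = -4 - 7 = -11$)
$Z{\left(b \right)} = -11$
$z{\left(l \right)} = 8 - l^{2}$
$\left(z{\left(Z{\left(-10 \right)} \right)} + \left(\frac{17272}{\frac{1}{-22545 - 14316}} - \frac{8506}{18703}\right)\right) \left(34040 + 11858\right) = \left(\left(8 - \left(-11\right)^{2}\right) + \left(\frac{17272}{\frac{1}{-22545 - 14316}} - \frac{8506}{18703}\right)\right) \left(34040 + 11858\right) = \left(\left(8 - 121\right) + \left(\frac{17272}{\frac{1}{-36861}} - \frac{8506}{18703}\right)\right) 45898 = \left(\left(8 - 121\right) + \left(\frac{17272}{- \frac{1}{36861}} - \frac{8506}{18703}\right)\right) 45898 = \left(-113 + \left(17272 \left(-36861\right) - \frac{8506}{18703}\right)\right) 45898 = \left(-113 - \frac{11907511688482}{18703}\right) 45898 = \left(- \frac{11907513801921}{18703}\right) 45898 = - \frac{546531068480570058}{18703}$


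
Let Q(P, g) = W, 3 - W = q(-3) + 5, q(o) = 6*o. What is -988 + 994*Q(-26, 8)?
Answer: 14916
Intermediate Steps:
W = 16 (W = 3 - (6*(-3) + 5) = 3 - (-18 + 5) = 3 - 1*(-13) = 3 + 13 = 16)
Q(P, g) = 16
-988 + 994*Q(-26, 8) = -988 + 994*16 = -988 + 15904 = 14916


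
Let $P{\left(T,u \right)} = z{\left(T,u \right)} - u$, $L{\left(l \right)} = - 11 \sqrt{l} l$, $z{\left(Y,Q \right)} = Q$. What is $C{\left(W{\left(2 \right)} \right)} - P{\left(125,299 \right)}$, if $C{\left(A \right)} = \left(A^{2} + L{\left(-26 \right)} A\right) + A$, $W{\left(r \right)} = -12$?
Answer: $132 - 3432 i \sqrt{26} \approx 132.0 - 17500.0 i$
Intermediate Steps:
$L{\left(l \right)} = - 11 l^{\frac{3}{2}}$
$C{\left(A \right)} = A + A^{2} + 286 i A \sqrt{26}$ ($C{\left(A \right)} = \left(A^{2} + - 11 \left(-26\right)^{\frac{3}{2}} A\right) + A = \left(A^{2} + - 11 \left(- 26 i \sqrt{26}\right) A\right) + A = \left(A^{2} + 286 i \sqrt{26} A\right) + A = \left(A^{2} + 286 i A \sqrt{26}\right) + A = A + A^{2} + 286 i A \sqrt{26}$)
$P{\left(T,u \right)} = 0$ ($P{\left(T,u \right)} = u - u = 0$)
$C{\left(W{\left(2 \right)} \right)} - P{\left(125,299 \right)} = - 12 \left(1 - 12 + 286 i \sqrt{26}\right) - 0 = - 12 \left(-11 + 286 i \sqrt{26}\right) + 0 = \left(132 - 3432 i \sqrt{26}\right) + 0 = 132 - 3432 i \sqrt{26}$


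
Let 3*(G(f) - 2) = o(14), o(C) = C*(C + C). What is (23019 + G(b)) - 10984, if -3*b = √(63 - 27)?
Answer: 36503/3 ≈ 12168.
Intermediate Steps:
b = -2 (b = -√(63 - 27)/3 = -√36/3 = -⅓*6 = -2)
o(C) = 2*C² (o(C) = C*(2*C) = 2*C²)
G(f) = 398/3 (G(f) = 2 + (2*14²)/3 = 2 + (2*196)/3 = 2 + (⅓)*392 = 2 + 392/3 = 398/3)
(23019 + G(b)) - 10984 = (23019 + 398/3) - 10984 = 69455/3 - 10984 = 36503/3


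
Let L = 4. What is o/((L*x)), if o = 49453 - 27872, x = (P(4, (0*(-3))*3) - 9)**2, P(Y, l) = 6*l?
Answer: 21581/324 ≈ 66.608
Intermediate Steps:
x = 81 (x = (6*((0*(-3))*3) - 9)**2 = (6*(0*3) - 9)**2 = (6*0 - 9)**2 = (0 - 9)**2 = (-9)**2 = 81)
o = 21581
o/((L*x)) = 21581/((4*81)) = 21581/324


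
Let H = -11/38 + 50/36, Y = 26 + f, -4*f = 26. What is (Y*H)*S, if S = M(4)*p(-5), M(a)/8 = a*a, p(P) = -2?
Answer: -312832/57 ≈ -5488.3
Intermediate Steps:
f = -13/2 (f = -¼*26 = -13/2 ≈ -6.5000)
Y = 39/2 (Y = 26 - 13/2 = 39/2 ≈ 19.500)
M(a) = 8*a² (M(a) = 8*(a*a) = 8*a²)
S = -256 (S = (8*4²)*(-2) = (8*16)*(-2) = 128*(-2) = -256)
H = 188/171 (H = -11*1/38 + 50*(1/36) = -11/38 + 25/18 = 188/171 ≈ 1.0994)
(Y*H)*S = ((39/2)*(188/171))*(-256) = (1222/57)*(-256) = -312832/57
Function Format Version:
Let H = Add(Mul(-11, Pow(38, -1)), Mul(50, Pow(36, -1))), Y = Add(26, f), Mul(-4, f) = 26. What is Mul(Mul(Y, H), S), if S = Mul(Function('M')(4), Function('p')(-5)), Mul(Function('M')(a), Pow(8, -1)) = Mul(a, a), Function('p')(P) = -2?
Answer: Rational(-312832, 57) ≈ -5488.3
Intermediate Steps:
f = Rational(-13, 2) (f = Mul(Rational(-1, 4), 26) = Rational(-13, 2) ≈ -6.5000)
Y = Rational(39, 2) (Y = Add(26, Rational(-13, 2)) = Rational(39, 2) ≈ 19.500)
Function('M')(a) = Mul(8, Pow(a, 2)) (Function('M')(a) = Mul(8, Mul(a, a)) = Mul(8, Pow(a, 2)))
S = -256 (S = Mul(Mul(8, Pow(4, 2)), -2) = Mul(Mul(8, 16), -2) = Mul(128, -2) = -256)
H = Rational(188, 171) (H = Add(Mul(-11, Rational(1, 38)), Mul(50, Rational(1, 36))) = Add(Rational(-11, 38), Rational(25, 18)) = Rational(188, 171) ≈ 1.0994)
Mul(Mul(Y, H), S) = Mul(Mul(Rational(39, 2), Rational(188, 171)), -256) = Mul(Rational(1222, 57), -256) = Rational(-312832, 57)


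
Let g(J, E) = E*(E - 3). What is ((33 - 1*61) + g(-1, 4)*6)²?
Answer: 16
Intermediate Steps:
g(J, E) = E*(-3 + E)
((33 - 1*61) + g(-1, 4)*6)² = ((33 - 1*61) + (4*(-3 + 4))*6)² = ((33 - 61) + (4*1)*6)² = (-28 + 4*6)² = (-28 + 24)² = (-4)² = 16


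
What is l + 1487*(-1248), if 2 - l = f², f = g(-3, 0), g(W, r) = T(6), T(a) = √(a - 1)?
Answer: -1855779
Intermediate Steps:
T(a) = √(-1 + a)
g(W, r) = √5 (g(W, r) = √(-1 + 6) = √5)
f = √5 ≈ 2.2361
l = -3 (l = 2 - (√5)² = 2 - 1*5 = 2 - 5 = -3)
l + 1487*(-1248) = -3 + 1487*(-1248) = -3 - 1855776 = -1855779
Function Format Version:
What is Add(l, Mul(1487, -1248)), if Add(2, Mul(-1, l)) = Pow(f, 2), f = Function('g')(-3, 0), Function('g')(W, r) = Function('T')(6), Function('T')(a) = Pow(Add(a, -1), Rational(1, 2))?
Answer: -1855779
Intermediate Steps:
Function('T')(a) = Pow(Add(-1, a), Rational(1, 2))
Function('g')(W, r) = Pow(5, Rational(1, 2)) (Function('g')(W, r) = Pow(Add(-1, 6), Rational(1, 2)) = Pow(5, Rational(1, 2)))
f = Pow(5, Rational(1, 2)) ≈ 2.2361
l = -3 (l = Add(2, Mul(-1, Pow(Pow(5, Rational(1, 2)), 2))) = Add(2, Mul(-1, 5)) = Add(2, -5) = -3)
Add(l, Mul(1487, -1248)) = Add(-3, Mul(1487, -1248)) = Add(-3, -1855776) = -1855779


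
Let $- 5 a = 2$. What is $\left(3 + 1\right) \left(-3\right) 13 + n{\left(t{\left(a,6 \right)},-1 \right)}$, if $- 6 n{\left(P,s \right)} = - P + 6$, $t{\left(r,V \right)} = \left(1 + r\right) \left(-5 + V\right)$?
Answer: $- \frac{1569}{10} \approx -156.9$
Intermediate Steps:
$a = - \frac{2}{5}$ ($a = \left(- \frac{1}{5}\right) 2 = - \frac{2}{5} \approx -0.4$)
$n{\left(P,s \right)} = -1 + \frac{P}{6}$ ($n{\left(P,s \right)} = - \frac{- P + 6}{6} = - \frac{6 - P}{6} = -1 + \frac{P}{6}$)
$\left(3 + 1\right) \left(-3\right) 13 + n{\left(t{\left(a,6 \right)},-1 \right)} = \left(3 + 1\right) \left(-3\right) 13 - \left(1 - \frac{-5 + 6 - -2 + 6 \left(- \frac{2}{5}\right)}{6}\right) = 4 \left(-3\right) 13 - \left(1 - \frac{-5 + 6 + 2 - \frac{12}{5}}{6}\right) = \left(-12\right) 13 + \left(-1 + \frac{1}{6} \cdot \frac{3}{5}\right) = -156 + \left(-1 + \frac{1}{10}\right) = -156 - \frac{9}{10} = - \frac{1569}{10}$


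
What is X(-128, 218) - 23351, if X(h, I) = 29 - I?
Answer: -23540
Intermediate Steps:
X(-128, 218) - 23351 = (29 - 1*218) - 23351 = (29 - 218) - 23351 = -189 - 23351 = -23540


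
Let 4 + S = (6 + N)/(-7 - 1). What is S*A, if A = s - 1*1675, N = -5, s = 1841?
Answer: -2739/4 ≈ -684.75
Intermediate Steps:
A = 166 (A = 1841 - 1*1675 = 1841 - 1675 = 166)
S = -33/8 (S = -4 + (6 - 5)/(-7 - 1) = -4 + 1/(-8) = -4 + 1*(-⅛) = -4 - ⅛ = -33/8 ≈ -4.1250)
S*A = -33/8*166 = -2739/4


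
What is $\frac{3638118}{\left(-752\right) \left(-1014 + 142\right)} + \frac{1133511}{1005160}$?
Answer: $\frac{275011482879}{41195477440} \approx 6.6758$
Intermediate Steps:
$\frac{3638118}{\left(-752\right) \left(-1014 + 142\right)} + \frac{1133511}{1005160} = \frac{3638118}{\left(-752\right) \left(-872\right)} + 1133511 \cdot \frac{1}{1005160} = \frac{3638118}{655744} + \frac{1133511}{1005160} = 3638118 \cdot \frac{1}{655744} + \frac{1133511}{1005160} = \frac{1819059}{327872} + \frac{1133511}{1005160} = \frac{275011482879}{41195477440}$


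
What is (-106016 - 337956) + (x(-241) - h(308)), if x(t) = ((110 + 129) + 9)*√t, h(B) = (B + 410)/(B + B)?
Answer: -136743735/308 + 248*I*√241 ≈ -4.4397e+5 + 3850.0*I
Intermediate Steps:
h(B) = (410 + B)/(2*B) (h(B) = (410 + B)/((2*B)) = (410 + B)*(1/(2*B)) = (410 + B)/(2*B))
x(t) = 248*√t (x(t) = (239 + 9)*√t = 248*√t)
(-106016 - 337956) + (x(-241) - h(308)) = (-106016 - 337956) + (248*√(-241) - (410 + 308)/(2*308)) = -443972 + (248*(I*√241) - 718/(2*308)) = -443972 + (248*I*√241 - 1*359/308) = -443972 + (248*I*√241 - 359/308) = -443972 + (-359/308 + 248*I*√241) = -136743735/308 + 248*I*√241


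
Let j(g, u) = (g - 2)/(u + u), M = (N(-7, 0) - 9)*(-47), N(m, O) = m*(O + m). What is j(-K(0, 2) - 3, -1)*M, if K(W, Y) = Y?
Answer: -6580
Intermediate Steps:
M = -1880 (M = (-7*(0 - 7) - 9)*(-47) = (-7*(-7) - 9)*(-47) = (49 - 9)*(-47) = 40*(-47) = -1880)
j(g, u) = (-2 + g)/(2*u) (j(g, u) = (-2 + g)/((2*u)) = (-2 + g)*(1/(2*u)) = (-2 + g)/(2*u))
j(-K(0, 2) - 3, -1)*M = ((½)*(-2 + (-1*2 - 3))/(-1))*(-1880) = ((½)*(-1)*(-2 + (-2 - 3)))*(-1880) = ((½)*(-1)*(-2 - 5))*(-1880) = ((½)*(-1)*(-7))*(-1880) = (7/2)*(-1880) = -6580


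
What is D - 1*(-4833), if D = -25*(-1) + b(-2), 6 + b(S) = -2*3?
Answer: 4846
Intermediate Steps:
b(S) = -12 (b(S) = -6 - 2*3 = -6 - 6 = -12)
D = 13 (D = -25*(-1) - 12 = 25 - 12 = 13)
D - 1*(-4833) = 13 - 1*(-4833) = 13 + 4833 = 4846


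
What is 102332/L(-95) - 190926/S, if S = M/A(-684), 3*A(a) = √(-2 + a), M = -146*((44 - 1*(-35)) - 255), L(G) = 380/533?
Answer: 13635739/95 - 222747*I*√14/12848 ≈ 1.4353e+5 - 64.87*I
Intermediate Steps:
L(G) = 380/533 (L(G) = 380*(1/533) = 380/533)
M = 25696 (M = -146*((44 + 35) - 255) = -146*(79 - 255) = -146*(-176) = 25696)
A(a) = √(-2 + a)/3
S = -38544*I*√14/49 (S = 25696/((√(-2 - 684)/3)) = 25696/((√(-686)/3)) = 25696/(((7*I*√14)/3)) = 25696/((7*I*√14/3)) = 25696*(-3*I*√14/98) = -38544*I*√14/49 ≈ -2943.2*I)
102332/L(-95) - 190926/S = 102332/(380/533) - 190926*7*I*√14/77088 = 102332*(533/380) - 222747*I*√14/12848 = 13635739/95 - 222747*I*√14/12848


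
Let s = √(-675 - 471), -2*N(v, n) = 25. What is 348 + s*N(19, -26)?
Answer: 348 - 25*I*√1146/2 ≈ 348.0 - 423.16*I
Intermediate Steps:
N(v, n) = -25/2 (N(v, n) = -½*25 = -25/2)
s = I*√1146 (s = √(-1146) = I*√1146 ≈ 33.853*I)
348 + s*N(19, -26) = 348 + (I*√1146)*(-25/2) = 348 - 25*I*√1146/2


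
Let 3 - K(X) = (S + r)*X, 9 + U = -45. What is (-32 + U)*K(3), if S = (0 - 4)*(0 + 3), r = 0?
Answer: -3354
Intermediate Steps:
S = -12 (S = -4*3 = -12)
U = -54 (U = -9 - 45 = -54)
K(X) = 3 + 12*X (K(X) = 3 - (-12 + 0)*X = 3 - (-12)*X = 3 + 12*X)
(-32 + U)*K(3) = (-32 - 54)*(3 + 12*3) = -86*(3 + 36) = -86*39 = -3354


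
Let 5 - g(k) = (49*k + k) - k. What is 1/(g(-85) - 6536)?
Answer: -1/2366 ≈ -0.00042265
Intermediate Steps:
g(k) = 5 - 49*k (g(k) = 5 - ((49*k + k) - k) = 5 - (50*k - k) = 5 - 49*k)
1/(g(-85) - 6536) = 1/((5 - 49*(-85)) - 6536) = 1/((5 + 4165) - 6536) = 1/(4170 - 6536) = 1/(-2366) = -1/2366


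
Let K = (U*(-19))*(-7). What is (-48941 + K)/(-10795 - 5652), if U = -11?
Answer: 50404/16447 ≈ 3.0646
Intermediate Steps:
K = -1463 (K = -11*(-19)*(-7) = 209*(-7) = -1463)
(-48941 + K)/(-10795 - 5652) = (-48941 - 1463)/(-10795 - 5652) = -50404/(-16447) = -50404*(-1/16447) = 50404/16447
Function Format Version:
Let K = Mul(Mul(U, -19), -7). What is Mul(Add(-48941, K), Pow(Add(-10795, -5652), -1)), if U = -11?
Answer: Rational(50404, 16447) ≈ 3.0646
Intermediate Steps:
K = -1463 (K = Mul(Mul(-11, -19), -7) = Mul(209, -7) = -1463)
Mul(Add(-48941, K), Pow(Add(-10795, -5652), -1)) = Mul(Add(-48941, -1463), Pow(Add(-10795, -5652), -1)) = Mul(-50404, Pow(-16447, -1)) = Mul(-50404, Rational(-1, 16447)) = Rational(50404, 16447)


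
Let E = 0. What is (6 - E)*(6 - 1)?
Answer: 30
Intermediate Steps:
(6 - E)*(6 - 1) = (6 - 1*0)*(6 - 1) = (6 + 0)*5 = 6*5 = 30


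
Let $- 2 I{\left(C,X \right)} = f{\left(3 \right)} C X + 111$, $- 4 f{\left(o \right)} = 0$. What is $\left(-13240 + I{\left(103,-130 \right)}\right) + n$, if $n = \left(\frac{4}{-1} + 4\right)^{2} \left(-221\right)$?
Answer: $- \frac{26591}{2} \approx -13296.0$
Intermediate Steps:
$f{\left(o \right)} = 0$ ($f{\left(o \right)} = \left(- \frac{1}{4}\right) 0 = 0$)
$I{\left(C,X \right)} = - \frac{111}{2}$ ($I{\left(C,X \right)} = - \frac{0 C X + 111}{2} = - \frac{0 X + 111}{2} = - \frac{0 + 111}{2} = \left(- \frac{1}{2}\right) 111 = - \frac{111}{2}$)
$n = 0$ ($n = \left(4 \left(-1\right) + 4\right)^{2} \left(-221\right) = \left(-4 + 4\right)^{2} \left(-221\right) = 0^{2} \left(-221\right) = 0 \left(-221\right) = 0$)
$\left(-13240 + I{\left(103,-130 \right)}\right) + n = \left(-13240 - \frac{111}{2}\right) + 0 = - \frac{26591}{2} + 0 = - \frac{26591}{2}$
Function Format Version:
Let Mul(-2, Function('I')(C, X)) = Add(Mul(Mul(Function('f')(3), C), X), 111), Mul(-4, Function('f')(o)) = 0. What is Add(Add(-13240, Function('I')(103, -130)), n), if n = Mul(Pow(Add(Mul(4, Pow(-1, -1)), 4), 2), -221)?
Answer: Rational(-26591, 2) ≈ -13296.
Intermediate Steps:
Function('f')(o) = 0 (Function('f')(o) = Mul(Rational(-1, 4), 0) = 0)
Function('I')(C, X) = Rational(-111, 2) (Function('I')(C, X) = Mul(Rational(-1, 2), Add(Mul(Mul(0, C), X), 111)) = Mul(Rational(-1, 2), Add(Mul(0, X), 111)) = Mul(Rational(-1, 2), Add(0, 111)) = Mul(Rational(-1, 2), 111) = Rational(-111, 2))
n = 0 (n = Mul(Pow(Add(Mul(4, -1), 4), 2), -221) = Mul(Pow(Add(-4, 4), 2), -221) = Mul(Pow(0, 2), -221) = Mul(0, -221) = 0)
Add(Add(-13240, Function('I')(103, -130)), n) = Add(Add(-13240, Rational(-111, 2)), 0) = Add(Rational(-26591, 2), 0) = Rational(-26591, 2)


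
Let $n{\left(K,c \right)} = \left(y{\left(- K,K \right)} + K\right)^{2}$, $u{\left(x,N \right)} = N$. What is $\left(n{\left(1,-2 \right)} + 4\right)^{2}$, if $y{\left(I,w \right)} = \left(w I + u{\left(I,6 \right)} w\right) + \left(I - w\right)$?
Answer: $400$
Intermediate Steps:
$y{\left(I,w \right)} = I + 5 w + I w$ ($y{\left(I,w \right)} = \left(w I + 6 w\right) + \left(I - w\right) = \left(I w + 6 w\right) + \left(I - w\right) = \left(6 w + I w\right) + \left(I - w\right) = I + 5 w + I w$)
$n{\left(K,c \right)} = \left(- K^{2} + 5 K\right)^{2}$ ($n{\left(K,c \right)} = \left(\left(- K + 5 K + - K K\right) + K\right)^{2} = \left(\left(- K + 5 K - K^{2}\right) + K\right)^{2} = \left(\left(- K^{2} + 4 K\right) + K\right)^{2} = \left(- K^{2} + 5 K\right)^{2}$)
$\left(n{\left(1,-2 \right)} + 4\right)^{2} = \left(1^{2} \left(5 - 1\right)^{2} + 4\right)^{2} = \left(1 \left(5 - 1\right)^{2} + 4\right)^{2} = \left(1 \cdot 4^{2} + 4\right)^{2} = \left(1 \cdot 16 + 4\right)^{2} = \left(16 + 4\right)^{2} = 20^{2} = 400$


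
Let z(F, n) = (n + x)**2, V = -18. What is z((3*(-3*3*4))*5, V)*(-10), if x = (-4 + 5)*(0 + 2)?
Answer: -2560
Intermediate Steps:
x = 2 (x = 1*2 = 2)
z(F, n) = (2 + n)**2 (z(F, n) = (n + 2)**2 = (2 + n)**2)
z((3*(-3*3*4))*5, V)*(-10) = (2 - 18)**2*(-10) = (-16)**2*(-10) = 256*(-10) = -2560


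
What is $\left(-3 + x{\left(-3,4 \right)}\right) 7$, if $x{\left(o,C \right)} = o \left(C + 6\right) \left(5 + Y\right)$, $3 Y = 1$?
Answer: $-1141$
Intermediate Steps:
$Y = \frac{1}{3}$ ($Y = \frac{1}{3} \cdot 1 = \frac{1}{3} \approx 0.33333$)
$x{\left(o,C \right)} = \frac{16 o \left(6 + C\right)}{3}$ ($x{\left(o,C \right)} = o \left(C + 6\right) \left(5 + \frac{1}{3}\right) = o \left(6 + C\right) \frac{16}{3} = \frac{16 o \left(6 + C\right)}{3}$)
$\left(-3 + x{\left(-3,4 \right)}\right) 7 = \left(-3 + \frac{16}{3} \left(-3\right) \left(6 + 4\right)\right) 7 = \left(-3 + \frac{16}{3} \left(-3\right) 10\right) 7 = \left(-3 - 160\right) 7 = \left(-163\right) 7 = -1141$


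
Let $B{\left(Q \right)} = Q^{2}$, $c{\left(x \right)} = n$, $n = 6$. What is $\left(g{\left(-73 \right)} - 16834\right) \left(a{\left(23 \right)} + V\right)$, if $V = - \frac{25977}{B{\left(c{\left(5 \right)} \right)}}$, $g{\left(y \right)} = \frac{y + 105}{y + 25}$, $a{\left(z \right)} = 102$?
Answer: $\frac{93874310}{9} \approx 1.043 \cdot 10^{7}$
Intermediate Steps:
$g{\left(y \right)} = \frac{105 + y}{25 + y}$
$c{\left(x \right)} = 6$
$V = - \frac{8659}{12}$ ($V = - \frac{25977}{6^{2}} = - \frac{25977}{36} = \left(-25977\right) \frac{1}{36} = - \frac{8659}{12} \approx -721.58$)
$\left(g{\left(-73 \right)} - 16834\right) \left(a{\left(23 \right)} + V\right) = \left(\frac{105 - 73}{25 - 73} - 16834\right) \left(102 - \frac{8659}{12}\right) = \left(\frac{1}{-48} \cdot 32 - 16834\right) \left(- \frac{7435}{12}\right) = \left(\left(- \frac{1}{48}\right) 32 - 16834\right) \left(- \frac{7435}{12}\right) = \left(- \frac{2}{3} - 16834\right) \left(- \frac{7435}{12}\right) = \left(- \frac{50504}{3}\right) \left(- \frac{7435}{12}\right) = \frac{93874310}{9}$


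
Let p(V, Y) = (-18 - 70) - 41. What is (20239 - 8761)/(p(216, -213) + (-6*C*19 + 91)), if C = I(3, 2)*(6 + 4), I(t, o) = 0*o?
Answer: -5739/19 ≈ -302.05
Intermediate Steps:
I(t, o) = 0
p(V, Y) = -129 (p(V, Y) = -88 - 41 = -129)
C = 0 (C = 0*(6 + 4) = 0*10 = 0)
(20239 - 8761)/(p(216, -213) + (-6*C*19 + 91)) = (20239 - 8761)/(-129 + (-6*0*19 + 91)) = 11478/(-129 + (0*19 + 91)) = 11478/(-129 + (0 + 91)) = 11478/(-129 + 91) = 11478/(-38) = 11478*(-1/38) = -5739/19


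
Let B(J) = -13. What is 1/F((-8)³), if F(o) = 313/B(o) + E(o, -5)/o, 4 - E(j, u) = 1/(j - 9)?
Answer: -3467776/83520481 ≈ -0.041520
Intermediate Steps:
E(j, u) = 4 - 1/(-9 + j) (E(j, u) = 4 - 1/(j - 9) = 4 - 1/(-9 + j))
F(o) = -313/13 + (-37 + 4*o)/(o*(-9 + o)) (F(o) = 313/(-13) + ((-37 + 4*o)/(-9 + o))/o = 313*(-1/13) + (-37 + 4*o)/(o*(-9 + o)) = -313/13 + (-37 + 4*o)/(o*(-9 + o)))
1/F((-8)³) = 1/((-481 - 313*((-8)³)² + 2869*(-8)³)/(13*((-8)³)*(-9 + (-8)³))) = 1/((1/13)*(-481 - 313*(-512)² + 2869*(-512))/(-512*(-9 - 512))) = 1/((1/13)*(-1/512)*(-481 - 313*262144 - 1468928)/(-521)) = 1/((1/13)*(-1/512)*(-1/521)*(-481 - 82051072 - 1468928)) = 1/((1/13)*(-1/512)*(-1/521)*(-83520481)) = 1/(-83520481/3467776) = -3467776/83520481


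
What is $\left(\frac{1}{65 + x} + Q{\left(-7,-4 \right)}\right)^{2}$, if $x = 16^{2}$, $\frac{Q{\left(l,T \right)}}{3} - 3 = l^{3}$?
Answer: $\frac{107203201561}{103041} \approx 1.0404 \cdot 10^{6}$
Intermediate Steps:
$Q{\left(l,T \right)} = 9 + 3 l^{3}$
$x = 256$
$\left(\frac{1}{65 + x} + Q{\left(-7,-4 \right)}\right)^{2} = \left(\frac{1}{65 + 256} + \left(9 + 3 \left(-7\right)^{3}\right)\right)^{2} = \left(\frac{1}{321} + \left(9 + 3 \left(-343\right)\right)\right)^{2} = \left(\frac{1}{321} + \left(9 - 1029\right)\right)^{2} = \left(\frac{1}{321} - 1020\right)^{2} = \left(- \frac{327419}{321}\right)^{2} = \frac{107203201561}{103041}$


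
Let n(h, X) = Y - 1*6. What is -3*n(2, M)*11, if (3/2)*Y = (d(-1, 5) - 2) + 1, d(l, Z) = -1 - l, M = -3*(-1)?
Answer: 220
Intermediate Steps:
M = 3
Y = -2/3 (Y = 2*(((-1 - 1*(-1)) - 2) + 1)/3 = 2*(((-1 + 1) - 2) + 1)/3 = 2*((0 - 2) + 1)/3 = 2*(-2 + 1)/3 = (2/3)*(-1) = -2/3 ≈ -0.66667)
n(h, X) = -20/3 (n(h, X) = -2/3 - 1*6 = -2/3 - 6 = -20/3)
-3*n(2, M)*11 = -3*(-20/3)*11 = 20*11 = 220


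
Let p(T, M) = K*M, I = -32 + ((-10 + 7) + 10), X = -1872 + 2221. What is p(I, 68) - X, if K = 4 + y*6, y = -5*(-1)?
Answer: 1963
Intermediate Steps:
X = 349
y = 5
K = 34 (K = 4 + 5*6 = 4 + 30 = 34)
I = -25 (I = -32 + (-3 + 10) = -32 + 7 = -25)
p(T, M) = 34*M
p(I, 68) - X = 34*68 - 1*349 = 2312 - 349 = 1963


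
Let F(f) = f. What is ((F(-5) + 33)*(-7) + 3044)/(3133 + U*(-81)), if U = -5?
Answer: 1424/1769 ≈ 0.80497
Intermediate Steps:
((F(-5) + 33)*(-7) + 3044)/(3133 + U*(-81)) = ((-5 + 33)*(-7) + 3044)/(3133 - 5*(-81)) = (28*(-7) + 3044)/(3133 + 405) = (-196 + 3044)/3538 = 2848*(1/3538) = 1424/1769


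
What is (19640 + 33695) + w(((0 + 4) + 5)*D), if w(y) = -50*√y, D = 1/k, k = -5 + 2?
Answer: 53335 - 50*I*√3 ≈ 53335.0 - 86.603*I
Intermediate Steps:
k = -3
D = -⅓ (D = 1/(-3) = -⅓ ≈ -0.33333)
(19640 + 33695) + w(((0 + 4) + 5)*D) = (19640 + 33695) - 50*I*√3*√((0 + 4) + 5)/3 = 53335 - 50*I*√3*√(4 + 5)/3 = 53335 - 50*I*√3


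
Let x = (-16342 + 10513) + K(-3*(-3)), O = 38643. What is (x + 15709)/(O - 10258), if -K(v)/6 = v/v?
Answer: 9874/28385 ≈ 0.34786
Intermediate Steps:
K(v) = -6 (K(v) = -6*v/v = -6*1 = -6)
x = -5835 (x = (-16342 + 10513) - 6 = -5829 - 6 = -5835)
(x + 15709)/(O - 10258) = (-5835 + 15709)/(38643 - 10258) = 9874/28385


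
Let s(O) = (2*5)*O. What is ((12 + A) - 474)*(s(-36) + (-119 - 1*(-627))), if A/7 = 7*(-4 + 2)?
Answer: -82880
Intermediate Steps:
A = -98 (A = 7*(7*(-4 + 2)) = 7*(7*(-2)) = 7*(-14) = -98)
s(O) = 10*O
((12 + A) - 474)*(s(-36) + (-119 - 1*(-627))) = ((12 - 98) - 474)*(10*(-36) + (-119 - 1*(-627))) = (-86 - 474)*(-360 + (-119 + 627)) = -560*(-360 + 508) = -560*148 = -82880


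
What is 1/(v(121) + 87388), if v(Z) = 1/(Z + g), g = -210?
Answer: 89/7777531 ≈ 1.1443e-5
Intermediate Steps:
v(Z) = 1/(-210 + Z) (v(Z) = 1/(Z - 210) = 1/(-210 + Z))
1/(v(121) + 87388) = 1/(1/(-210 + 121) + 87388) = 1/(1/(-89) + 87388) = 1/(-1/89 + 87388) = 1/(7777531/89) = 89/7777531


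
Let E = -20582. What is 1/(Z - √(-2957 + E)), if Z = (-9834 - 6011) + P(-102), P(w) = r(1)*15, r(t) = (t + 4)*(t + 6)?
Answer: I/(√23539 - 15320*I) ≈ -6.5268e-5 + 6.5363e-7*I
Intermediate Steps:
r(t) = (4 + t)*(6 + t)
P(w) = 525 (P(w) = (24 + 1² + 10*1)*15 = (24 + 1 + 10)*15 = 35*15 = 525)
Z = -15320 (Z = (-9834 - 6011) + 525 = -15845 + 525 = -15320)
1/(Z - √(-2957 + E)) = 1/(-15320 - √(-2957 - 20582)) = 1/(-15320 - √(-23539)) = 1/(-15320 - I*√23539)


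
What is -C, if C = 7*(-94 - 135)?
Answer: 1603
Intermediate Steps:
C = -1603 (C = 7*(-229) = -1603)
-C = -1*(-1603) = 1603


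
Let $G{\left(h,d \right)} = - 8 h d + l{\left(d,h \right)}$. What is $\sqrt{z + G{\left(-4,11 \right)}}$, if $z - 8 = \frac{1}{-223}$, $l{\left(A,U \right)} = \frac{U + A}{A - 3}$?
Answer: $\frac{23 \sqrt{542782}}{892} \approx 18.997$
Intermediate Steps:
$l{\left(A,U \right)} = \frac{A + U}{-3 + A}$
$G{\left(h,d \right)} = \frac{d + h}{-3 + d} - 8 d h$ ($G{\left(h,d \right)} = - 8 h d + \frac{d + h}{-3 + d} = - 8 d h + \frac{d + h}{-3 + d} = \frac{d + h}{-3 + d} - 8 d h$)
$z = \frac{1783}{223}$ ($z = 8 + \frac{1}{-223} = 8 - \frac{1}{223} = \frac{1783}{223} \approx 7.9955$)
$\sqrt{z + G{\left(-4,11 \right)}} = \sqrt{\frac{1783}{223} + \frac{11 - 4 - 88 \left(-4\right) \left(-3 + 11\right)}{-3 + 11}} = \sqrt{\frac{1783}{223} + \frac{11 - 4 - 88 \left(-4\right) 8}{8}} = \sqrt{\frac{1783}{223} + \frac{11 - 4 + 2816}{8}} = \sqrt{\frac{1783}{223} + \frac{1}{8} \cdot 2823} = \sqrt{\frac{1783}{223} + \frac{2823}{8}} = \sqrt{\frac{643793}{1784}} = \frac{23 \sqrt{542782}}{892}$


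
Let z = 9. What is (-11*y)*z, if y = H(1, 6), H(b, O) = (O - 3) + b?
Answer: -396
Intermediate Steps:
H(b, O) = -3 + O + b (H(b, O) = (-3 + O) + b = -3 + O + b)
y = 4 (y = -3 + 6 + 1 = 4)
(-11*y)*z = -11*4*9 = -44*9 = -396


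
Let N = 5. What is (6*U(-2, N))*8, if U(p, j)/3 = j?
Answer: 720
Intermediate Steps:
U(p, j) = 3*j
(6*U(-2, N))*8 = (6*(3*5))*8 = (6*15)*8 = 90*8 = 720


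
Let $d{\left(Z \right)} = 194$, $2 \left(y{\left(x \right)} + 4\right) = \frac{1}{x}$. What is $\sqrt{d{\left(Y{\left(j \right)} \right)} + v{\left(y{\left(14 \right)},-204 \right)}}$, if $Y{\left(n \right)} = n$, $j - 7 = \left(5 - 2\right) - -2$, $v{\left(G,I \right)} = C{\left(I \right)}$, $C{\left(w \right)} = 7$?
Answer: $\sqrt{201} \approx 14.177$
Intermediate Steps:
$y{\left(x \right)} = -4 + \frac{1}{2 x}$
$v{\left(G,I \right)} = 7$
$j = 12$ ($j = 7 + \left(\left(5 - 2\right) - -2\right) = 7 + \left(\left(5 - 2\right) + 2\right) = 7 + \left(3 + 2\right) = 7 + 5 = 12$)
$\sqrt{d{\left(Y{\left(j \right)} \right)} + v{\left(y{\left(14 \right)},-204 \right)}} = \sqrt{194 + 7} = \sqrt{201}$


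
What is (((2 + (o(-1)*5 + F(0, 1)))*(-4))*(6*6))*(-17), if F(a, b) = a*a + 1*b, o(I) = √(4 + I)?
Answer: 7344 + 12240*√3 ≈ 28544.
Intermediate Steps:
F(a, b) = b + a² (F(a, b) = a² + b = b + a²)
(((2 + (o(-1)*5 + F(0, 1)))*(-4))*(6*6))*(-17) = (((2 + (√(4 - 1)*5 + (1 + 0²)))*(-4))*(6*6))*(-17) = (((2 + (√3*5 + (1 + 0)))*(-4))*36)*(-17) = (((2 + (5*√3 + 1))*(-4))*36)*(-17) = (((2 + (1 + 5*√3))*(-4))*36)*(-17) = (((3 + 5*√3)*(-4))*36)*(-17) = ((-12 - 20*√3)*36)*(-17) = (-432 - 720*√3)*(-17) = 7344 + 12240*√3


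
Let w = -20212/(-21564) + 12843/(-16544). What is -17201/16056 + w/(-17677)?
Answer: -41850514121689/39064364966176 ≈ -1.0713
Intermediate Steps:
w = 14360219/89188704 (w = -20212*(-1/21564) + 12843*(-1/16544) = 5053/5391 - 12843/16544 = 14360219/89188704 ≈ 0.16101)
-17201/16056 + w/(-17677) = -17201/16056 + (14360219/89188704)/(-17677) = -17201*1/16056 + (14360219/89188704)*(-1/17677) = -17201/16056 - 14360219/1576588720608 = -41850514121689/39064364966176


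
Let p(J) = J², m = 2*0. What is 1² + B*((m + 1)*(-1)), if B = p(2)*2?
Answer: -7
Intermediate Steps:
m = 0
B = 8 (B = 2²*2 = 4*2 = 8)
1² + B*((m + 1)*(-1)) = 1² + 8*((0 + 1)*(-1)) = 1 + 8*(1*(-1)) = 1 + 8*(-1) = 1 - 8 = -7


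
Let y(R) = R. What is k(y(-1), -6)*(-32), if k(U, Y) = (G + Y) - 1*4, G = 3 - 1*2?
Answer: 288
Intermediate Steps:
G = 1 (G = 3 - 2 = 1)
k(U, Y) = -3 + Y (k(U, Y) = (1 + Y) - 1*4 = (1 + Y) - 4 = -3 + Y)
k(y(-1), -6)*(-32) = (-3 - 6)*(-32) = -9*(-32) = 288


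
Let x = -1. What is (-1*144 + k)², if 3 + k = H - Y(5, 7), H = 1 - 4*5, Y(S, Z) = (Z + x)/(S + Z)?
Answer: 110889/4 ≈ 27722.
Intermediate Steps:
Y(S, Z) = (-1 + Z)/(S + Z) (Y(S, Z) = (Z - 1)/(S + Z) = (-1 + Z)/(S + Z))
H = -19 (H = 1 - 20 = -19)
k = -45/2 (k = -3 + (-19 - (-1 + 7)/(5 + 7)) = -3 + (-19 - 6/12) = -3 + (-19 - 1*½) = -3 + (-19 - ½) = -3 - 39/2 = -45/2 ≈ -22.500)
(-1*144 + k)² = (-1*144 - 45/2)² = (-144 - 45/2)² = (-333/2)² = 110889/4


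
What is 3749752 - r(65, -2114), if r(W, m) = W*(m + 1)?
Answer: 3887097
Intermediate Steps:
r(W, m) = W*(1 + m)
3749752 - r(65, -2114) = 3749752 - 65*(1 - 2114) = 3749752 - 65*(-2113) = 3749752 - 1*(-137345) = 3749752 + 137345 = 3887097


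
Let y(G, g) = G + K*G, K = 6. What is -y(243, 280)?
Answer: -1701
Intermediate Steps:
y(G, g) = 7*G (y(G, g) = G + 6*G = 7*G)
-y(243, 280) = -7*243 = -1*1701 = -1701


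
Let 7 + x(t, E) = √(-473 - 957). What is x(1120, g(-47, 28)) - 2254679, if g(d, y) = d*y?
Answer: -2254686 + I*√1430 ≈ -2.2547e+6 + 37.815*I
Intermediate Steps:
x(t, E) = -7 + I*√1430 (x(t, E) = -7 + √(-473 - 957) = -7 + √(-1430) = -7 + I*√1430)
x(1120, g(-47, 28)) - 2254679 = (-7 + I*√1430) - 2254679 = -2254686 + I*√1430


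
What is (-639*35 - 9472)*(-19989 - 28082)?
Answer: 1530436427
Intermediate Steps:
(-639*35 - 9472)*(-19989 - 28082) = (-22365 - 9472)*(-48071) = -31837*(-48071) = 1530436427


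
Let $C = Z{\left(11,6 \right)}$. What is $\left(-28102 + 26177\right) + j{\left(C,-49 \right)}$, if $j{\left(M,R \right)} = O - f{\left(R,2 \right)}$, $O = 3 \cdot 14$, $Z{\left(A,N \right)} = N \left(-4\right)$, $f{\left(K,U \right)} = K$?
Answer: $-1834$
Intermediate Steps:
$Z{\left(A,N \right)} = - 4 N$
$O = 42$
$C = -24$ ($C = \left(-4\right) 6 = -24$)
$j{\left(M,R \right)} = 42 - R$
$\left(-28102 + 26177\right) + j{\left(C,-49 \right)} = \left(-28102 + 26177\right) + \left(42 - -49\right) = -1925 + \left(42 + 49\right) = -1925 + 91 = -1834$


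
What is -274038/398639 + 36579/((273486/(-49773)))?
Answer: -12734310041733/1912669922 ≈ -6657.9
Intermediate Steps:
-274038/398639 + 36579/((273486/(-49773))) = -274038*1/398639 + 36579/((273486*(-1/49773))) = -274038/398639 + 36579/(-91162/16591) = -274038/398639 + 36579*(-16591/91162) = -274038/398639 - 606882189/91162 = -12734310041733/1912669922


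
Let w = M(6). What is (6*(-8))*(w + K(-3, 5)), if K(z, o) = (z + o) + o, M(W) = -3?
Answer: -192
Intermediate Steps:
K(z, o) = z + 2*o (K(z, o) = (o + z) + o = z + 2*o)
w = -3
(6*(-8))*(w + K(-3, 5)) = (6*(-8))*(-3 + (-3 + 2*5)) = -48*(-3 + (-3 + 10)) = -48*(-3 + 7) = -48*4 = -192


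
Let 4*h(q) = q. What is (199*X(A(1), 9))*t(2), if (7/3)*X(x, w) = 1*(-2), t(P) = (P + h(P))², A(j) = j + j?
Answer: -14925/14 ≈ -1066.1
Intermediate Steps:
h(q) = q/4
A(j) = 2*j
t(P) = 25*P²/16 (t(P) = (P + P/4)² = (5*P/4)² = 25*P²/16)
X(x, w) = -6/7 (X(x, w) = 3*(1*(-2))/7 = (3/7)*(-2) = -6/7)
(199*X(A(1), 9))*t(2) = (199*(-6/7))*((25/16)*2²) = -14925*4/56 = -1194/7*25/4 = -14925/14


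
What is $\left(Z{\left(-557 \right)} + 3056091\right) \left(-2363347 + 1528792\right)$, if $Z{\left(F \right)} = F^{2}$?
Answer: $-2809395878700$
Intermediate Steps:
$\left(Z{\left(-557 \right)} + 3056091\right) \left(-2363347 + 1528792\right) = \left(\left(-557\right)^{2} + 3056091\right) \left(-2363347 + 1528792\right) = \left(310249 + 3056091\right) \left(-834555\right) = 3366340 \left(-834555\right) = -2809395878700$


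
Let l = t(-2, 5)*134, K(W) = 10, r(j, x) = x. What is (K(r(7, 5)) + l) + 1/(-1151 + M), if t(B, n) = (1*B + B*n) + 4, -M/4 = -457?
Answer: -718973/677 ≈ -1062.0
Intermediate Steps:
M = 1828 (M = -4*(-457) = 1828)
t(B, n) = 4 + B + B*n (t(B, n) = (B + B*n) + 4 = 4 + B + B*n)
l = -1072 (l = (4 - 2 - 2*5)*134 = (4 - 2 - 10)*134 = -8*134 = -1072)
(K(r(7, 5)) + l) + 1/(-1151 + M) = (10 - 1072) + 1/(-1151 + 1828) = -1062 + 1/677 = -718973/677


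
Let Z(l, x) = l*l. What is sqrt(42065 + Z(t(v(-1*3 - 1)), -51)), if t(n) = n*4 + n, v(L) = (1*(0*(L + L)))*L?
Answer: sqrt(42065) ≈ 205.10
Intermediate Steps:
v(L) = 0 (v(L) = (1*(0*(2*L)))*L = (1*0)*L = 0*L = 0)
t(n) = 5*n (t(n) = 4*n + n = 5*n)
Z(l, x) = l**2
sqrt(42065 + Z(t(v(-1*3 - 1)), -51)) = sqrt(42065 + (5*0)**2) = sqrt(42065 + 0**2) = sqrt(42065 + 0) = sqrt(42065)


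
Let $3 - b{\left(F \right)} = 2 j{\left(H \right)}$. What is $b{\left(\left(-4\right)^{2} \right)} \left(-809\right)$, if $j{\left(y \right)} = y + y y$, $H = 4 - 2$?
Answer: $7281$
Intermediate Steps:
$H = 2$
$j{\left(y \right)} = y + y^{2}$
$b{\left(F \right)} = -9$ ($b{\left(F \right)} = 3 - 2 \cdot 2 \left(1 + 2\right) = 3 - 2 \cdot 2 \cdot 3 = 3 - 2 \cdot 6 = 3 - 12 = -9$)
$b{\left(\left(-4\right)^{2} \right)} \left(-809\right) = \left(-9\right) \left(-809\right) = 7281$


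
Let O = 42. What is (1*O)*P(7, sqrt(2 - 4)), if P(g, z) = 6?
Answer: 252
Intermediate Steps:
(1*O)*P(7, sqrt(2 - 4)) = (1*42)*6 = 42*6 = 252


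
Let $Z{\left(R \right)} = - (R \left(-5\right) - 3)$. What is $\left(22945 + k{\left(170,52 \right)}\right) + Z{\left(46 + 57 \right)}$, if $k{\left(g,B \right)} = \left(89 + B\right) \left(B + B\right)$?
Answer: $38127$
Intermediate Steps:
$k{\left(g,B \right)} = 2 B \left(89 + B\right)$ ($k{\left(g,B \right)} = \left(89 + B\right) 2 B = 2 B \left(89 + B\right)$)
$Z{\left(R \right)} = 3 + 5 R$ ($Z{\left(R \right)} = - (- 5 R - 3) = - (-3 - 5 R) = 3 + 5 R$)
$\left(22945 + k{\left(170,52 \right)}\right) + Z{\left(46 + 57 \right)} = \left(22945 + 2 \cdot 52 \left(89 + 52\right)\right) + \left(3 + 5 \left(46 + 57\right)\right) = \left(22945 + 2 \cdot 52 \cdot 141\right) + \left(3 + 5 \cdot 103\right) = \left(22945 + 14664\right) + \left(3 + 515\right) = 37609 + 518 = 38127$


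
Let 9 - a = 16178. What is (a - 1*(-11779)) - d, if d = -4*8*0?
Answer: -4390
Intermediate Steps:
a = -16169 (a = 9 - 1*16178 = 9 - 16178 = -16169)
d = 0 (d = -32*0 = 0)
(a - 1*(-11779)) - d = (-16169 - 1*(-11779)) - 1*0 = (-16169 + 11779) + 0 = -4390 + 0 = -4390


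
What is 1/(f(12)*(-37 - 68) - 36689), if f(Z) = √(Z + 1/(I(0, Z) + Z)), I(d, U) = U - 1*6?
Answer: -73378/2691899617 + 35*√434/2691899617 ≈ -2.6988e-5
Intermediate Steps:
I(d, U) = -6 + U (I(d, U) = U - 6 = -6 + U)
f(Z) = √(Z + 1/(-6 + 2*Z)) (f(Z) = √(Z + 1/((-6 + Z) + Z)) = √(Z + 1/(-6 + 2*Z)))
1/(f(12)*(-37 - 68) - 36689) = 1/((√2*√(1/(-3 + 12) + 2*12)/2)*(-37 - 68) - 36689) = 1/((√2*√(1/9 + 24)/2)*(-105) - 36689) = 1/((√2*√(⅑ + 24)/2)*(-105) - 36689) = 1/((√2*√(217/9)/2)*(-105) - 36689) = 1/((√2*(√217/3)/2)*(-105) - 36689) = 1/((√434/6)*(-105) - 36689) = 1/(-35*√434/2 - 36689) = 1/(-36689 - 35*√434/2)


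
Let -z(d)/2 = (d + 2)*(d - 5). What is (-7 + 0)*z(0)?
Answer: -140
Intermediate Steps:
z(d) = -2*(-5 + d)*(2 + d) (z(d) = -2*(d + 2)*(d - 5) = -2*(2 + d)*(-5 + d) = -2*(-5 + d)*(2 + d))
(-7 + 0)*z(0) = (-7 + 0)*(20 - 2*0² + 6*0) = -7*(20 - 2*0 + 0) = -7*(20 + 0 + 0) = -7*20 = -140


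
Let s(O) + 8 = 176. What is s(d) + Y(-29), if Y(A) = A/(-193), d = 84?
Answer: 32453/193 ≈ 168.15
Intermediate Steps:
s(O) = 168 (s(O) = -8 + 176 = 168)
Y(A) = -A/193 (Y(A) = A*(-1/193) = -A/193)
s(d) + Y(-29) = 168 - 1/193*(-29) = 168 + 29/193 = 32453/193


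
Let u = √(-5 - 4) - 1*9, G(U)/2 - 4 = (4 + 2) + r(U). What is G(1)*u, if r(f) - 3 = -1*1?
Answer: -216 + 72*I ≈ -216.0 + 72.0*I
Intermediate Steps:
r(f) = 2 (r(f) = 3 - 1*1 = 3 - 1 = 2)
G(U) = 24 (G(U) = 8 + 2*((4 + 2) + 2) = 8 + 2*(6 + 2) = 8 + 2*8 = 8 + 16 = 24)
u = -9 + 3*I (u = √(-9) - 9 = 3*I - 9 = -9 + 3*I ≈ -9.0 + 3.0*I)
G(1)*u = 24*(-9 + 3*I) = -216 + 72*I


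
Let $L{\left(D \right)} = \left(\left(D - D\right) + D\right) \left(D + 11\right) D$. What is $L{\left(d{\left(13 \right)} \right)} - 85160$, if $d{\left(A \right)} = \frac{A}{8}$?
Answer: $- \frac{43584851}{512} \approx -85127.0$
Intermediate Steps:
$d{\left(A \right)} = \frac{A}{8}$ ($d{\left(A \right)} = A \frac{1}{8} = \frac{A}{8}$)
$L{\left(D \right)} = D^{2} \left(11 + D\right)$ ($L{\left(D \right)} = \left(0 + D\right) \left(11 + D\right) D = D \left(11 + D\right) D = D^{2} \left(11 + D\right)$)
$L{\left(d{\left(13 \right)} \right)} - 85160 = \left(\frac{1}{8} \cdot 13\right)^{2} \left(11 + \frac{1}{8} \cdot 13\right) - 85160 = \left(\frac{13}{8}\right)^{2} \left(11 + \frac{13}{8}\right) - 85160 = \frac{169}{64} \cdot \frac{101}{8} - 85160 = \frac{17069}{512} - 85160 = - \frac{43584851}{512}$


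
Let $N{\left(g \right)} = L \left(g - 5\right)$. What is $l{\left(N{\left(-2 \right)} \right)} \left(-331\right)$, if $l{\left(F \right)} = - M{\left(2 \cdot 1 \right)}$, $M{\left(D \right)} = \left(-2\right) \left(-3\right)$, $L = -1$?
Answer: $1986$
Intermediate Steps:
$N{\left(g \right)} = 5 - g$ ($N{\left(g \right)} = - (g - 5) = - (-5 + g) = 5 - g$)
$M{\left(D \right)} = 6$
$l{\left(F \right)} = -6$ ($l{\left(F \right)} = \left(-1\right) 6 = -6$)
$l{\left(N{\left(-2 \right)} \right)} \left(-331\right) = \left(-6\right) \left(-331\right) = 1986$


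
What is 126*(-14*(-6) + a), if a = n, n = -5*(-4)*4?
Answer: 20664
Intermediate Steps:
n = 80 (n = 20*4 = 80)
a = 80
126*(-14*(-6) + a) = 126*(-14*(-6) + 80) = 126*(84 + 80) = 126*164 = 20664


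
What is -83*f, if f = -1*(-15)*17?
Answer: -21165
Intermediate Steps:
f = 255 (f = 15*17 = 255)
-83*f = -83*255 = -21165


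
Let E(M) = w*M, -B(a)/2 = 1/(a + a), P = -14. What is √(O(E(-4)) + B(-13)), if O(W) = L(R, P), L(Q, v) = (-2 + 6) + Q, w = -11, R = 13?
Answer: √2886/13 ≈ 4.1324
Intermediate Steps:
L(Q, v) = 4 + Q
B(a) = -1/a (B(a) = -2/(a + a) = -2*1/(2*a) = -1/a)
E(M) = -11*M
O(W) = 17 (O(W) = 4 + 13 = 17)
√(O(E(-4)) + B(-13)) = √(17 - 1/(-13)) = √(17 - 1*(-1/13)) = √(17 + 1/13) = √(222/13) = √2886/13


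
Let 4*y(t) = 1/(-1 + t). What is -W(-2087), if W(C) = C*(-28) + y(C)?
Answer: -488057471/8352 ≈ -58436.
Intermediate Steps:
y(t) = 1/(4*(-1 + t))
W(C) = -28*C + 1/(4*(-1 + C)) (W(C) = C*(-28) + 1/(4*(-1 + C)) = -28*C + 1/(4*(-1 + C)))
-W(-2087) = -(1 - 112*(-2087)*(-1 - 2087))/(4*(-1 - 2087)) = -(1 - 112*(-2087)*(-2088))/(4*(-2088)) = -(-1)*(1 - 488057472)/(4*2088) = -(-1)*(-488057471)/(4*2088) = -1*488057471/8352 = -488057471/8352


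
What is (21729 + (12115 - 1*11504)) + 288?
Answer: 22628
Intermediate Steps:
(21729 + (12115 - 1*11504)) + 288 = (21729 + (12115 - 11504)) + 288 = (21729 + 611) + 288 = 22340 + 288 = 22628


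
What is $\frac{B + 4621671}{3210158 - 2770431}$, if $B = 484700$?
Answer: $\frac{5106371}{439727} \approx 11.613$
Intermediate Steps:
$\frac{B + 4621671}{3210158 - 2770431} = \frac{484700 + 4621671}{3210158 - 2770431} = \frac{5106371}{439727}$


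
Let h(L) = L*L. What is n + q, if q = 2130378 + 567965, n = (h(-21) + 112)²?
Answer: 3004152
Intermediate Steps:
h(L) = L²
n = 305809 (n = ((-21)² + 112)² = (441 + 112)² = 553² = 305809)
q = 2698343
n + q = 305809 + 2698343 = 3004152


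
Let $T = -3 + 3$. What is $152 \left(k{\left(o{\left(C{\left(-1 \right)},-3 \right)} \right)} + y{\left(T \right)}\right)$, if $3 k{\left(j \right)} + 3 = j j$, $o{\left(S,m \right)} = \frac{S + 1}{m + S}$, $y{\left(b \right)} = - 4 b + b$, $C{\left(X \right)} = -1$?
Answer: $-152$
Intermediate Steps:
$T = 0$
$y{\left(b \right)} = - 3 b$
$o{\left(S,m \right)} = \frac{1 + S}{S + m}$
$k{\left(j \right)} = -1 + \frac{j^{2}}{3}$ ($k{\left(j \right)} = -1 + \frac{j j}{3} = -1 + \frac{j^{2}}{3}$)
$152 \left(k{\left(o{\left(C{\left(-1 \right)},-3 \right)} \right)} + y{\left(T \right)}\right) = 152 \left(\left(-1 + \frac{\left(\frac{1 - 1}{-1 - 3}\right)^{2}}{3}\right) - 0\right) = 152 \left(\left(-1 + \frac{\left(\frac{1}{-4} \cdot 0\right)^{2}}{3}\right) + 0\right) = 152 \left(\left(-1 + \frac{\left(\left(- \frac{1}{4}\right) 0\right)^{2}}{3}\right) + 0\right) = 152 \left(\left(-1 + \frac{0^{2}}{3}\right) + 0\right) = 152 \left(\left(-1 + \frac{1}{3} \cdot 0\right) + 0\right) = 152 \left(\left(-1 + 0\right) + 0\right) = 152 \left(-1 + 0\right) = 152 \left(-1\right) = -152$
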